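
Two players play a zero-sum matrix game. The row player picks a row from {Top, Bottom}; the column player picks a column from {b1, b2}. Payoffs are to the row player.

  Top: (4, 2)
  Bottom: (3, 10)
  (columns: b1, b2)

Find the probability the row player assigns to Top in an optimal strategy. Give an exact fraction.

7/9

Row minima: Top → 2, Bottom → 3; maximin = 3.
Column maxima: b1 → 4, b2 → 10; minimax = 4.
3 ≠ 4, so there is no saddle point; optimal play is mixed.
Let the row player play Top with probability p. Expected payoff against b1: 4p + 3(1−p) = p + 3; against b2: 2p + 10(1−p) = −8p + 10.
Setting these equal: p + 3 = −8p + 10 ⇒ 9p = 7 ⇒ p = 7/9, and the value is (1)·(7/9) + 3 = 34/9.
For the column player: with q = P(b1), equating Top's and Bottom's payoffs gives 2q + 2 = −7q + 10 ⇒ q = 8/9.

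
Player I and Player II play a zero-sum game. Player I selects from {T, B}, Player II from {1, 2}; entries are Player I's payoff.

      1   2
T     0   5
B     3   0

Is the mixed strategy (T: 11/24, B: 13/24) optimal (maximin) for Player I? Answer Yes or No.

Against 1 this mix gives (11/24)·0 + (13/24)·3 = 13/8.
Against 2 this mix gives (11/24)·5 + (13/24)·0 = 55/24.
Player II will play 1, holding Player I to 13/8. Shifting weight toward the row that does better against 1 would raise this floor (the equalizing mix achieves 15/8 against both 1 and 2), so the proposed strategy is not optimal.

No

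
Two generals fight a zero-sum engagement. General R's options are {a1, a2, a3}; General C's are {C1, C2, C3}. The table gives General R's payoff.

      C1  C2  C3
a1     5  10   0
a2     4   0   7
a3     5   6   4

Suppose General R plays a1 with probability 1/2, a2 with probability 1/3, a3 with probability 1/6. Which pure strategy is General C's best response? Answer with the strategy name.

C3

If General C plays C1, General R's expected payoff is (1/2)·5 + (1/3)·4 + (1/6)·5 = 14/3.
If General C plays C2, General R's expected payoff is (1/2)·10 + (1/3)·0 + (1/6)·6 = 6.
If General C plays C3, General R's expected payoff is (1/2)·0 + (1/3)·7 + (1/6)·4 = 3.
General C minimizes General R's payoff; the smallest is 3, so the best response is C3.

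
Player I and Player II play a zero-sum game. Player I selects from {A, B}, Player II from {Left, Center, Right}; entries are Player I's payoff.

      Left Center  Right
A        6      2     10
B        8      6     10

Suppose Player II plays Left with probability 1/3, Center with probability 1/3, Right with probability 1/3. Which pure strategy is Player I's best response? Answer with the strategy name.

Expected payoff of A: (1/3)·6 + (1/3)·2 + (1/3)·10 = 6.
Expected payoff of B: (1/3)·8 + (1/3)·6 + (1/3)·10 = 8.
The largest is 8, so Player I's best response is B.

B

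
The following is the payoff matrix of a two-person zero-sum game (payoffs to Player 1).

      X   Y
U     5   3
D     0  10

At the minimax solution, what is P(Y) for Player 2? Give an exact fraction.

5/12

Row minima: U → 3, D → 0; maximin = 3.
Column maxima: X → 5, Y → 10; minimax = 5.
3 ≠ 5, so there is no saddle point; optimal play is mixed.
Let Player 1 play U with probability p. Expected payoff against X: 5p + 0(1−p) = 5p; against Y: 3p + 10(1−p) = −7p + 10.
Setting these equal: 5p = −7p + 10 ⇒ 12p = 10 ⇒ p = 5/6, and the value is (5)·(5/6) = 25/6.
For Player 2: with q = P(X), equating U's and D's payoffs gives 2q + 3 = −10q + 10 ⇒ q = 7/12.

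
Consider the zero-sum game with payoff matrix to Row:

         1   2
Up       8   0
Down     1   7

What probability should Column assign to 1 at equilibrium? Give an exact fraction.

1/2

Row minima: Up → 0, Down → 1; maximin = 1.
Column maxima: 1 → 8, 2 → 7; minimax = 7.
1 ≠ 7, so there is no saddle point; optimal play is mixed.
Let Row play Up with probability p. Expected payoff against 1: 8p + 1(1−p) = 7p + 1; against 2: 0p + 7(1−p) = −7p + 7.
Setting these equal: 7p + 1 = −7p + 7 ⇒ 14p = 6 ⇒ p = 3/7, and the value is (7)·(3/7) + 1 = 4.
For Column: with q = P(1), equating Up's and Down's payoffs gives 8q = −6q + 7 ⇒ q = 1/2.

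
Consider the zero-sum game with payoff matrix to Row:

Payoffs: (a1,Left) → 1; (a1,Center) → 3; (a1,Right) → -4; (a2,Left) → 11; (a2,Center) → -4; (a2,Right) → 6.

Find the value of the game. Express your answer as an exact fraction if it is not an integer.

Row minima: a1 → -4, a2 → -4; maximin = -4.
Column maxima: Left → 11, Center → 3, Right → 6; minimax = 3.
-4 ≠ 3, so there is no saddle point; optimal play is mixed.
Left is strictly dominated by Right (it gives Row strictly more in every row), so Column never plays it.
On the remaining 2×2 (a1, a2 vs Center, Right):
Let Row play a1 with probability p. Expected payoff against Center: 3p + (-4)(1−p) = 7p − 4; against Right: (-4)p + 6(1−p) = −10p + 6.
Setting these equal: 7p − 4 = −10p + 6 ⇒ 17p = 10 ⇒ p = 10/17, and the value is (7)·(10/17) − 4 = 2/17.
For Column: with q = P(Center), equating a1's and a2's payoffs gives 7q − 4 = −10q + 6 ⇒ q = 10/17.

2/17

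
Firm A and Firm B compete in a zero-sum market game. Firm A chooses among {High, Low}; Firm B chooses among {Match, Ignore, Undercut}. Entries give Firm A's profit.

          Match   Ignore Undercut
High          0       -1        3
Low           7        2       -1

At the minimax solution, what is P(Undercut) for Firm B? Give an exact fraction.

3/7

Row minima: High → -1, Low → -1; maximin = -1.
Column maxima: Match → 7, Ignore → 2, Undercut → 3; minimax = 2.
-1 ≠ 2, so there is no saddle point; optimal play is mixed.
Match is strictly dominated by Ignore (it gives Firm A strictly more in every row), so Firm B never plays it.
On the remaining 2×2 (High, Low vs Ignore, Undercut):
Let Firm A play High with probability p. Expected payoff against Ignore: (-1)p + 2(1−p) = −3p + 2; against Undercut: 3p + (-1)(1−p) = 4p − 1.
Setting these equal: −3p + 2 = 4p − 1 ⇒ −7p = -3 ⇒ p = 3/7, and the value is (-3)·(3/7) + 2 = 5/7.
For Firm B: with q = P(Ignore), equating High's and Low's payoffs gives −4q + 3 = 3q − 1 ⇒ q = 4/7.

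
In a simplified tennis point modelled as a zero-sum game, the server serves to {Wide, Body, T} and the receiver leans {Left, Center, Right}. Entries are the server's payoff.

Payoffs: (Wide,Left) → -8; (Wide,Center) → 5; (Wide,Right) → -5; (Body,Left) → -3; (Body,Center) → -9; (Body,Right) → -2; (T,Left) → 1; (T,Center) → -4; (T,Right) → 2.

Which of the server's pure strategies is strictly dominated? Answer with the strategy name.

Body

T gives a strictly higher payoff than Body against every column: 1 > -3, -4 > -9, 2 > -2.
So Body is strictly dominated and the server never plays it.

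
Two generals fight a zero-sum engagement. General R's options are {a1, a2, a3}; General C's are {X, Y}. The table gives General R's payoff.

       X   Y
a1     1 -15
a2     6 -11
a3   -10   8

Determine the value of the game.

-62/35

Row minima: a1 → -15, a2 → -11, a3 → -10; maximin = -10.
Column maxima: X → 6, Y → 8; minimax = 6.
-10 ≠ 6, so there is no saddle point; optimal play is mixed.
a1 is strictly dominated by a2, so General R never plays it.
On the remaining 2×2 (a2, a3 vs X, Y):
Let General R play a2 with probability p. Expected payoff against X: 6p + (-10)(1−p) = 16p − 10; against Y: (-11)p + 8(1−p) = −19p + 8.
Setting these equal: 16p − 10 = −19p + 8 ⇒ 35p = 18 ⇒ p = 18/35, and the value is (16)·(18/35) − 10 = -62/35.
For General C: with q = P(X), equating a2's and a3's payoffs gives 17q − 11 = −18q + 8 ⇒ q = 19/35.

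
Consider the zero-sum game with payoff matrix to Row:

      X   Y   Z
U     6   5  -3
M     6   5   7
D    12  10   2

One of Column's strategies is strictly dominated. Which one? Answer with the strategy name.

X

Y holds Row's payoff strictly below X in every row: 5 < 6, 5 < 6, 10 < 12.
So X is strictly dominated for Column.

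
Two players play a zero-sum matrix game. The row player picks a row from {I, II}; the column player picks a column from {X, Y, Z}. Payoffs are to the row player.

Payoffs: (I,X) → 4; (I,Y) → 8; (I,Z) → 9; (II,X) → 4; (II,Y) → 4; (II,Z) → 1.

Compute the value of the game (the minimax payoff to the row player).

Row minima: I → 4, II → 1; maximin = 4.
Column maxima: X → 4, Y → 8, Z → 9; minimax = 4.
Since maximin = minimax = 4, there is a saddle point and the value is 4.

4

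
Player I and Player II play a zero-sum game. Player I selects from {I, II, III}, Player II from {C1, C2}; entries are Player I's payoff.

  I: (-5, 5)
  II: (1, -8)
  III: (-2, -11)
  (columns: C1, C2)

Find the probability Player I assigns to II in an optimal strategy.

10/19

Row minima: I → -5, II → -8, III → -11; maximin = -5.
Column maxima: C1 → 1, C2 → 5; minimax = 1.
-5 ≠ 1, so there is no saddle point; optimal play is mixed.
III is strictly dominated by II, so Player I never plays it.
On the remaining 2×2 (I, II vs C1, C2):
Let Player I play I with probability p. Expected payoff against C1: (-5)p + 1(1−p) = −6p + 1; against C2: 5p + (-8)(1−p) = 13p − 8.
Setting these equal: −6p + 1 = 13p − 8 ⇒ −19p = -9 ⇒ p = 9/19, and the value is (-6)·(9/19) + 1 = -35/19.
For Player II: with q = P(C1), equating I's and II's payoffs gives −10q + 5 = 9q − 8 ⇒ q = 13/19.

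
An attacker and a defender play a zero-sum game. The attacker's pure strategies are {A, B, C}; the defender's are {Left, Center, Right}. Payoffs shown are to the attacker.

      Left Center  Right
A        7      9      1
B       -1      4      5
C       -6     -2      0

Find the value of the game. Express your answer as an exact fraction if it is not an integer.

3

Row minima: A → 1, B → -1, C → -6; maximin = 1.
Column maxima: Left → 7, Center → 9, Right → 5; minimax = 5.
1 ≠ 5, so there is no saddle point; optimal play is mixed.
C is strictly dominated by A, so the attacker never plays it.
Center is strictly dominated by Left (it gives the attacker strictly more in every row), so the defender never plays it.
On the remaining 2×2 (A, B vs Left, Right):
Let the attacker play A with probability p. Expected payoff against Left: 7p + (-1)(1−p) = 8p − 1; against Right: 1p + 5(1−p) = −4p + 5.
Setting these equal: 8p − 1 = −4p + 5 ⇒ 12p = 6 ⇒ p = 1/2, and the value is (8)·(1/2) − 1 = 3.
For the defender: with q = P(Left), equating A's and B's payoffs gives 6q + 1 = −6q + 5 ⇒ q = 1/3.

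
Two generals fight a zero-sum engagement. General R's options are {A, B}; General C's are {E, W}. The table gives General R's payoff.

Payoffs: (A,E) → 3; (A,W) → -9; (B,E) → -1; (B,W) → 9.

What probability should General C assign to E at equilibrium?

9/11

Row minima: A → -9, B → -1; maximin = -1.
Column maxima: E → 3, W → 9; minimax = 3.
-1 ≠ 3, so there is no saddle point; optimal play is mixed.
Let General R play A with probability p. Expected payoff against E: 3p + (-1)(1−p) = 4p − 1; against W: (-9)p + 9(1−p) = −18p + 9.
Setting these equal: 4p − 1 = −18p + 9 ⇒ 22p = 10 ⇒ p = 5/11, and the value is (4)·(5/11) − 1 = 9/11.
For General C: with q = P(E), equating A's and B's payoffs gives 12q − 9 = −10q + 9 ⇒ q = 9/11.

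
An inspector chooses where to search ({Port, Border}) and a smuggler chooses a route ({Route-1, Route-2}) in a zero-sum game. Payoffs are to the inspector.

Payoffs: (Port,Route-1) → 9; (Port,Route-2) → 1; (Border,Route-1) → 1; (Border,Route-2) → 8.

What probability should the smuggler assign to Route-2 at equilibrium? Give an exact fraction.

8/15

Row minima: Port → 1, Border → 1; maximin = 1.
Column maxima: Route-1 → 9, Route-2 → 8; minimax = 8.
1 ≠ 8, so there is no saddle point; optimal play is mixed.
Let the inspector play Port with probability p. Expected payoff against Route-1: 9p + 1(1−p) = 8p + 1; against Route-2: 1p + 8(1−p) = −7p + 8.
Setting these equal: 8p + 1 = −7p + 8 ⇒ 15p = 7 ⇒ p = 7/15, and the value is (8)·(7/15) + 1 = 71/15.
For the smuggler: with q = P(Route-1), equating Port's and Border's payoffs gives 8q + 1 = −7q + 8 ⇒ q = 7/15.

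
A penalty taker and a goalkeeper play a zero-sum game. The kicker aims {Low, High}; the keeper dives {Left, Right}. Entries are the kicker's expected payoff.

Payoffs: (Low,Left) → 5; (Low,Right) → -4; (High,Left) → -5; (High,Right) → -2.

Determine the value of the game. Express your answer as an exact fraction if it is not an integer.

-5/2

Row minima: Low → -4, High → -5; maximin = -4.
Column maxima: Left → 5, Right → -2; minimax = -2.
-4 ≠ -2, so there is no saddle point; optimal play is mixed.
Let the kicker play Low with probability p. Expected payoff against Left: 5p + (-5)(1−p) = 10p − 5; against Right: (-4)p + (-2)(1−p) = −2p − 2.
Setting these equal: 10p − 5 = −2p − 2 ⇒ 12p = 3 ⇒ p = 1/4, and the value is (10)·(1/4) − 5 = -5/2.
For the keeper: with q = P(Left), equating Low's and High's payoffs gives 9q − 4 = −3q − 2 ⇒ q = 1/6.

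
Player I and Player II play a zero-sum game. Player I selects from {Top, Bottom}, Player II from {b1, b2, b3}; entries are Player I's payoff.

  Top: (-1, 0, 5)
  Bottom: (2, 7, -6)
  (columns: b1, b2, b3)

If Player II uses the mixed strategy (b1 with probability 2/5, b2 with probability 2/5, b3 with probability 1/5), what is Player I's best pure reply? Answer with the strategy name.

Expected payoff of Top: (2/5)·(-1) + (2/5)·0 + (1/5)·5 = 3/5.
Expected payoff of Bottom: (2/5)·2 + (2/5)·7 + (1/5)·(-6) = 12/5.
The largest is 12/5, so Player I's best response is Bottom.

Bottom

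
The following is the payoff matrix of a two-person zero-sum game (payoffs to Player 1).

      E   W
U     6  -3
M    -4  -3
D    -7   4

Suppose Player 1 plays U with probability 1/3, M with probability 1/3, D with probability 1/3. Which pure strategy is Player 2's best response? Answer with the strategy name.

If Player 2 plays E, Player 1's expected payoff is (1/3)·6 + (1/3)·(-4) + (1/3)·(-7) = -5/3.
If Player 2 plays W, Player 1's expected payoff is (1/3)·(-3) + (1/3)·(-3) + (1/3)·4 = -2/3.
Player 2 minimizes Player 1's payoff; the smallest is -5/3, so the best response is E.

E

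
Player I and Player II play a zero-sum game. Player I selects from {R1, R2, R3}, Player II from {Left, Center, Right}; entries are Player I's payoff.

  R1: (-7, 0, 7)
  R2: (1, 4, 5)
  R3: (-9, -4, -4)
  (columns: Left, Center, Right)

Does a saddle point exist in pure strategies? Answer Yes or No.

Yes

Row minima: R1 → -7, R2 → 1, R3 → -9; maximin = 1.
Column maxima: Left → 1, Center → 4, Right → 7; minimax = 1.
maximin = minimax = 1, so a saddle point exists.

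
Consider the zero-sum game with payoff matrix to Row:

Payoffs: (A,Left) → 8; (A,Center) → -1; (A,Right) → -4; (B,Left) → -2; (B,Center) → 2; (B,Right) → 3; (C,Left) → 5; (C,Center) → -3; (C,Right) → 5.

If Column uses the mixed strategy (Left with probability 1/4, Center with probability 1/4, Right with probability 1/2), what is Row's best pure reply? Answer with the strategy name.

Expected payoff of A: (1/4)·8 + (1/4)·(-1) + (1/2)·(-4) = -1/4.
Expected payoff of B: (1/4)·(-2) + (1/4)·2 + (1/2)·3 = 3/2.
Expected payoff of C: (1/4)·5 + (1/4)·(-3) + (1/2)·5 = 3.
The largest is 3, so Row's best response is C.

C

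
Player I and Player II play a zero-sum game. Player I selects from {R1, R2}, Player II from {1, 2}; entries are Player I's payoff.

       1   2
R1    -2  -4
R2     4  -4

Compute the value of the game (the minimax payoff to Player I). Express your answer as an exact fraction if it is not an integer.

Row minima: R1 → -4, R2 → -4; maximin = -4.
Column maxima: 1 → 4, 2 → -4; minimax = -4.
Since maximin = minimax = -4, there is a saddle point and the value is -4.

-4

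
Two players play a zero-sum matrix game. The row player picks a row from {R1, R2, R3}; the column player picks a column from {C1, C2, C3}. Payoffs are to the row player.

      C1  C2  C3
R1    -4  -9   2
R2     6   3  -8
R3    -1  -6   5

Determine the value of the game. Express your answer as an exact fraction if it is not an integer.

-3/2

Row minima: R1 → -9, R2 → -8, R3 → -6; maximin = -6.
Column maxima: C1 → 6, C2 → 3, C3 → 5; minimax = 3.
-6 ≠ 3, so there is no saddle point; optimal play is mixed.
R1 is strictly dominated by R3, so the row player never plays it.
C1 is strictly dominated by C2 (it gives the row player strictly more in every row), so the column player never plays it.
On the remaining 2×2 (R2, R3 vs C2, C3):
Let the row player play R2 with probability p. Expected payoff against C2: 3p + (-6)(1−p) = 9p − 6; against C3: (-8)p + 5(1−p) = −13p + 5.
Setting these equal: 9p − 6 = −13p + 5 ⇒ 22p = 11 ⇒ p = 1/2, and the value is (9)·(1/2) − 6 = -3/2.
For the column player: with q = P(C2), equating R2's and R3's payoffs gives 11q − 8 = −11q + 5 ⇒ q = 13/22.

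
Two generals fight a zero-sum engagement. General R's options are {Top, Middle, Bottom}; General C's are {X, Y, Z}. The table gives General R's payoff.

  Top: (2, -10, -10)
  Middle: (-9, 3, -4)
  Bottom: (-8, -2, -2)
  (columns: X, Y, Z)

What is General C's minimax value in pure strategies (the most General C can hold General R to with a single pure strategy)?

-2

Column maxima: X → 2, Y → 3, Z → -2.
The smallest of these is -2.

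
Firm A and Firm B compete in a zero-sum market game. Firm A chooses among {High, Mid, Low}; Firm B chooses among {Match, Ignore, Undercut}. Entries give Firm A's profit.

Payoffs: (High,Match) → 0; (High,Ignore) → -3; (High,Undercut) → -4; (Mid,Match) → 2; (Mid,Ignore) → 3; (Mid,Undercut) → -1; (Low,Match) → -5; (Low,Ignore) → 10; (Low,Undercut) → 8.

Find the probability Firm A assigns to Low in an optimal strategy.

Row minima: High → -4, Mid → -1, Low → -5; maximin = -1.
Column maxima: Match → 2, Ignore → 10, Undercut → 8; minimax = 2.
-1 ≠ 2, so there is no saddle point; optimal play is mixed.
High is strictly dominated by Mid, so Firm A never plays it.
With High eliminated, Ignore is strictly dominated by Match (it gives Firm A strictly more in every remaining row), so Firm B never plays it.
On the remaining 2×2 (Mid, Low vs Match, Undercut):
Let Firm A play Mid with probability p. Expected payoff against Match: 2p + (-5)(1−p) = 7p − 5; against Undercut: (-1)p + 8(1−p) = −9p + 8.
Setting these equal: 7p − 5 = −9p + 8 ⇒ 16p = 13 ⇒ p = 13/16, and the value is (7)·(13/16) − 5 = 11/16.
For Firm B: with q = P(Match), equating Mid's and Low's payoffs gives 3q − 1 = −13q + 8 ⇒ q = 9/16.

3/16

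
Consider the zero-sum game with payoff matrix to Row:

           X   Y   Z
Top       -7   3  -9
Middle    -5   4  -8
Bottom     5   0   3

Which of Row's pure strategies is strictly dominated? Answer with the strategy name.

Middle gives a strictly higher payoff than Top against every column: -5 > -7, 4 > 3, -8 > -9.
So Top is strictly dominated and Row never plays it.

Top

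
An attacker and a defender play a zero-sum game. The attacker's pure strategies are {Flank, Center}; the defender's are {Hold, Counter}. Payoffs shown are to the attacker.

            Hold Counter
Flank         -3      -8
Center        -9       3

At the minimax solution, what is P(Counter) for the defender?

6/17

Row minima: Flank → -8, Center → -9; maximin = -8.
Column maxima: Hold → -3, Counter → 3; minimax = -3.
-8 ≠ -3, so there is no saddle point; optimal play is mixed.
Let the attacker play Flank with probability p. Expected payoff against Hold: (-3)p + (-9)(1−p) = 6p − 9; against Counter: (-8)p + 3(1−p) = −11p + 3.
Setting these equal: 6p − 9 = −11p + 3 ⇒ 17p = 12 ⇒ p = 12/17, and the value is (6)·(12/17) − 9 = -81/17.
For the defender: with q = P(Hold), equating Flank's and Center's payoffs gives 5q − 8 = −12q + 3 ⇒ q = 11/17.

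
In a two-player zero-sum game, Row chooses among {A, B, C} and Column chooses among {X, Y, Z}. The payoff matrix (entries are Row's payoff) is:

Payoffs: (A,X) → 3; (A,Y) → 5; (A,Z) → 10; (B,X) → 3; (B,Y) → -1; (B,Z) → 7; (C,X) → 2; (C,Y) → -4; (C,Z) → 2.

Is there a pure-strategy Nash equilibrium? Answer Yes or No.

Yes

Row minima: A → 3, B → -1, C → -4; maximin = 3.
Column maxima: X → 3, Y → 5, Z → 10; minimax = 3.
maximin = minimax = 3, so a saddle point exists.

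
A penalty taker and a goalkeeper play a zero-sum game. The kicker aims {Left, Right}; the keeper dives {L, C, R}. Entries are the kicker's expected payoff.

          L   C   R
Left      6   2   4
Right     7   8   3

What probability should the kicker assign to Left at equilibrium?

Row minima: Left → 2, Right → 3; maximin = 3.
Column maxima: L → 7, C → 8, R → 4; minimax = 4.
3 ≠ 4, so there is no saddle point; optimal play is mixed.
L is strictly dominated by R (it gives the kicker strictly more in every row), so the keeper never plays it.
On the remaining 2×2 (Left, Right vs C, R):
Let the kicker play Left with probability p. Expected payoff against C: 2p + 8(1−p) = −6p + 8; against R: 4p + 3(1−p) = p + 3.
Setting these equal: −6p + 8 = p + 3 ⇒ −7p = -5 ⇒ p = 5/7, and the value is (-6)·(5/7) + 8 = 26/7.
For the keeper: with q = P(C), equating Left's and Right's payoffs gives −2q + 4 = 5q + 3 ⇒ q = 1/7.

5/7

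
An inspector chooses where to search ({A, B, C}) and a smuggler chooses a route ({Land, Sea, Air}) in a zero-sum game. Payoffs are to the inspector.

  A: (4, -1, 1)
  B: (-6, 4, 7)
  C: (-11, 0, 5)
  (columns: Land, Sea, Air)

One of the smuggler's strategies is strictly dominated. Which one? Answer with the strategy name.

Sea holds the inspector's payoff strictly below Air in every row: -1 < 1, 4 < 7, 0 < 5.
So Air is strictly dominated for the smuggler.

Air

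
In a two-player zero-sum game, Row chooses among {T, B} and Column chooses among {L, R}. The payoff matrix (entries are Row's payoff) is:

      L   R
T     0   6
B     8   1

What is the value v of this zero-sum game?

48/13

Row minima: T → 0, B → 1; maximin = 1.
Column maxima: L → 8, R → 6; minimax = 6.
1 ≠ 6, so there is no saddle point; optimal play is mixed.
Let Row play T with probability p. Expected payoff against L: 0p + 8(1−p) = −8p + 8; against R: 6p + 1(1−p) = 5p + 1.
Setting these equal: −8p + 8 = 5p + 1 ⇒ −13p = -7 ⇒ p = 7/13, and the value is (-8)·(7/13) + 8 = 48/13.
For Column: with q = P(L), equating T's and B's payoffs gives −6q + 6 = 7q + 1 ⇒ q = 5/13.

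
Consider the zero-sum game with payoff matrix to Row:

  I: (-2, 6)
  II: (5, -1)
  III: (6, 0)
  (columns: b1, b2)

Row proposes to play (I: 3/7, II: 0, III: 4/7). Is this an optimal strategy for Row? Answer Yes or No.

Yes

Against b1 this mix gives (3/7)·(-2) + (4/7)·6 = 18/7.
Against b2 this mix gives (3/7)·6 + (4/7)·0 = 18/7.
All of Column's active replies (b1, b2) yield 18/7, and no column does worse for Row. The mix makes Column indifferent and guarantees 18/7, so it is optimal.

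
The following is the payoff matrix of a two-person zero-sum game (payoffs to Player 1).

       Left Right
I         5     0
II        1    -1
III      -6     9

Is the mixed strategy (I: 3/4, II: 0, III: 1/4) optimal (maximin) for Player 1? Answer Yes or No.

Yes

Against Left this mix gives (3/4)·5 + (1/4)·(-6) = 9/4.
Against Right this mix gives (3/4)·0 + (1/4)·9 = 9/4.
All of Player 2's active replies (Left, Right) yield 9/4, and no column does worse for Player 1. The mix makes Player 2 indifferent and guarantees 9/4, so it is optimal.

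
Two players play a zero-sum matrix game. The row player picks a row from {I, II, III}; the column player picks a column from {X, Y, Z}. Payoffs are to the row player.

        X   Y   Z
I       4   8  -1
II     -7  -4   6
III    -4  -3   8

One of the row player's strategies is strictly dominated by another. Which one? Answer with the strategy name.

III gives a strictly higher payoff than II against every column: -4 > -7, -3 > -4, 8 > 6.
So II is strictly dominated and the row player never plays it.

II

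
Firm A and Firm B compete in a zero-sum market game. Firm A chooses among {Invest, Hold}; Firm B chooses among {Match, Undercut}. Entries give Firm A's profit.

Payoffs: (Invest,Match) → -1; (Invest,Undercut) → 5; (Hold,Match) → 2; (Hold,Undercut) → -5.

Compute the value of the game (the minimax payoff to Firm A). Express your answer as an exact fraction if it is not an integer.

Row minima: Invest → -1, Hold → -5; maximin = -1.
Column maxima: Match → 2, Undercut → 5; minimax = 2.
-1 ≠ 2, so there is no saddle point; optimal play is mixed.
Let Firm A play Invest with probability p. Expected payoff against Match: (-1)p + 2(1−p) = −3p + 2; against Undercut: 5p + (-5)(1−p) = 10p − 5.
Setting these equal: −3p + 2 = 10p − 5 ⇒ −13p = -7 ⇒ p = 7/13, and the value is (-3)·(7/13) + 2 = 5/13.
For Firm B: with q = P(Match), equating Invest's and Hold's payoffs gives −6q + 5 = 7q − 5 ⇒ q = 10/13.

5/13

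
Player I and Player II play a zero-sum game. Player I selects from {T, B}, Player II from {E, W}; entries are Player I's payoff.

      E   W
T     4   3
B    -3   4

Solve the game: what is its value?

Row minima: T → 3, B → -3; maximin = 3.
Column maxima: E → 4, W → 4; minimax = 4.
3 ≠ 4, so there is no saddle point; optimal play is mixed.
Let Player I play T with probability p. Expected payoff against E: 4p + (-3)(1−p) = 7p − 3; against W: 3p + 4(1−p) = −p + 4.
Setting these equal: 7p − 3 = −p + 4 ⇒ 8p = 7 ⇒ p = 7/8, and the value is (7)·(7/8) − 3 = 25/8.
For Player II: with q = P(E), equating T's and B's payoffs gives q + 3 = −7q + 4 ⇒ q = 1/8.

25/8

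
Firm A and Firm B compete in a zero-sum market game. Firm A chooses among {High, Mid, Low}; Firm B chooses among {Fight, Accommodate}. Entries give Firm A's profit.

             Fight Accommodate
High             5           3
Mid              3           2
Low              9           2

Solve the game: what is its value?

Row minima: High → 3, Mid → 2, Low → 2; maximin = 3.
Column maxima: Fight → 9, Accommodate → 3; minimax = 3.
Since maximin = minimax = 3, there is a saddle point and the value is 3.

3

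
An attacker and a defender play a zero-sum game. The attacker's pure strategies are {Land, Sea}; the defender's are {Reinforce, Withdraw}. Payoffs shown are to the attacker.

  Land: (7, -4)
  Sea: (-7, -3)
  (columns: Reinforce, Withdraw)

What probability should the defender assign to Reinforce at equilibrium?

Row minima: Land → -4, Sea → -7; maximin = -4.
Column maxima: Reinforce → 7, Withdraw → -3; minimax = -3.
-4 ≠ -3, so there is no saddle point; optimal play is mixed.
Let the attacker play Land with probability p. Expected payoff against Reinforce: 7p + (-7)(1−p) = 14p − 7; against Withdraw: (-4)p + (-3)(1−p) = −p − 3.
Setting these equal: 14p − 7 = −p − 3 ⇒ 15p = 4 ⇒ p = 4/15, and the value is (14)·(4/15) − 7 = -49/15.
For the defender: with q = P(Reinforce), equating Land's and Sea's payoffs gives 11q − 4 = −4q − 3 ⇒ q = 1/15.

1/15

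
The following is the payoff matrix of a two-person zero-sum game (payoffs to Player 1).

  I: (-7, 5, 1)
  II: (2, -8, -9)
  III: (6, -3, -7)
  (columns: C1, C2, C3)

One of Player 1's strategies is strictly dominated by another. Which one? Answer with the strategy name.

III gives a strictly higher payoff than II against every column: 6 > 2, -3 > -8, -7 > -9.
So II is strictly dominated and Player 1 never plays it.

II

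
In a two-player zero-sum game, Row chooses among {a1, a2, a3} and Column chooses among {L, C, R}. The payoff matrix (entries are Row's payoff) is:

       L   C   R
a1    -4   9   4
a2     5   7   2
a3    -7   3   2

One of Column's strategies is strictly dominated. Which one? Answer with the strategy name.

L holds Row's payoff strictly below C in every row: -4 < 9, 5 < 7, -7 < 3.
So C is strictly dominated for Column.

C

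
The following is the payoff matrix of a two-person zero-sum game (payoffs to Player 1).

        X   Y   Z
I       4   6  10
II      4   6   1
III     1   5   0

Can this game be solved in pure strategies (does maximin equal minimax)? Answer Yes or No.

Yes

Row minima: I → 4, II → 1, III → 0; maximin = 4.
Column maxima: X → 4, Y → 6, Z → 10; minimax = 4.
maximin = minimax = 4, so a saddle point exists.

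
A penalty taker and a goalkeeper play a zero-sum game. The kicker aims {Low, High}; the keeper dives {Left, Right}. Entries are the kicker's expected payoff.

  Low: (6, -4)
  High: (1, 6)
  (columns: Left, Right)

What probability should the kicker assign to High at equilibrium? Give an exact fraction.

2/3

Row minima: Low → -4, High → 1; maximin = 1.
Column maxima: Left → 6, Right → 6; minimax = 6.
1 ≠ 6, so there is no saddle point; optimal play is mixed.
Let the kicker play Low with probability p. Expected payoff against Left: 6p + 1(1−p) = 5p + 1; against Right: (-4)p + 6(1−p) = −10p + 6.
Setting these equal: 5p + 1 = −10p + 6 ⇒ 15p = 5 ⇒ p = 1/3, and the value is (5)·(1/3) + 1 = 8/3.
For the keeper: with q = P(Left), equating Low's and High's payoffs gives 10q − 4 = −5q + 6 ⇒ q = 2/3.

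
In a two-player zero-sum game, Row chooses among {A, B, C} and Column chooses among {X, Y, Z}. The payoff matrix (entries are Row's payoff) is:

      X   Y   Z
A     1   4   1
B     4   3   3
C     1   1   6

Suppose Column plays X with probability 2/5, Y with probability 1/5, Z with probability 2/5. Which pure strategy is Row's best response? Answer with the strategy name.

B

Expected payoff of A: (2/5)·1 + (1/5)·4 + (2/5)·1 = 8/5.
Expected payoff of B: (2/5)·4 + (1/5)·3 + (2/5)·3 = 17/5.
Expected payoff of C: (2/5)·1 + (1/5)·1 + (2/5)·6 = 3.
The largest is 17/5, so Row's best response is B.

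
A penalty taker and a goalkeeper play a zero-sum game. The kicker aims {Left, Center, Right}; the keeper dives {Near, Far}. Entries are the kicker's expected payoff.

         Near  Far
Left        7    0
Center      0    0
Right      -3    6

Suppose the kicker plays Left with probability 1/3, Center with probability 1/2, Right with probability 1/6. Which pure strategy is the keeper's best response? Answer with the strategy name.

If the keeper plays Near, the kicker's expected payoff is (1/3)·7 + (1/2)·0 + (1/6)·(-3) = 11/6.
If the keeper plays Far, the kicker's expected payoff is (1/3)·0 + (1/2)·0 + (1/6)·6 = 1.
The keeper minimizes the kicker's payoff; the smallest is 1, so the best response is Far.

Far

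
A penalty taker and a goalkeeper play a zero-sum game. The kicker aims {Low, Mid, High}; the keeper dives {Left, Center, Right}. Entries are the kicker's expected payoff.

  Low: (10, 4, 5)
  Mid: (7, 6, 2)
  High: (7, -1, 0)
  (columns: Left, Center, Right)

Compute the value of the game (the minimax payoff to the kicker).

22/5

Row minima: Low → 4, Mid → 2, High → -1; maximin = 4.
Column maxima: Left → 10, Center → 6, Right → 5; minimax = 5.
4 ≠ 5, so there is no saddle point; optimal play is mixed.
High is strictly dominated by Low, so the kicker never plays it.
Left is strictly dominated by Center (it gives the kicker strictly more in every row), so the keeper never plays it.
On the remaining 2×2 (Low, Mid vs Center, Right):
Let the kicker play Low with probability p. Expected payoff against Center: 4p + 6(1−p) = −2p + 6; against Right: 5p + 2(1−p) = 3p + 2.
Setting these equal: −2p + 6 = 3p + 2 ⇒ −5p = -4 ⇒ p = 4/5, and the value is (-2)·(4/5) + 6 = 22/5.
For the keeper: with q = P(Center), equating Low's and Mid's payoffs gives −q + 5 = 4q + 2 ⇒ q = 3/5.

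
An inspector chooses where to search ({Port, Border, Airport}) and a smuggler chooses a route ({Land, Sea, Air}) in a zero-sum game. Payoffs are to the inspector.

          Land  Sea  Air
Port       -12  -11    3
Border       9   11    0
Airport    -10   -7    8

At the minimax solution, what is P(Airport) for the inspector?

1/3

Row minima: Port → -12, Border → 0, Airport → -10; maximin = 0.
Column maxima: Land → 9, Sea → 11, Air → 8; minimax = 8.
0 ≠ 8, so there is no saddle point; optimal play is mixed.
Port is strictly dominated by Airport, so the inspector never plays it.
Sea is strictly dominated by Land (it gives the inspector strictly more in every row), so the smuggler never plays it.
On the remaining 2×2 (Border, Airport vs Land, Air):
Let the inspector play Border with probability p. Expected payoff against Land: 9p + (-10)(1−p) = 19p − 10; against Air: 0p + 8(1−p) = −8p + 8.
Setting these equal: 19p − 10 = −8p + 8 ⇒ 27p = 18 ⇒ p = 2/3, and the value is (19)·(2/3) − 10 = 8/3.
For the smuggler: with q = P(Land), equating Border's and Airport's payoffs gives 9q = −18q + 8 ⇒ q = 8/27.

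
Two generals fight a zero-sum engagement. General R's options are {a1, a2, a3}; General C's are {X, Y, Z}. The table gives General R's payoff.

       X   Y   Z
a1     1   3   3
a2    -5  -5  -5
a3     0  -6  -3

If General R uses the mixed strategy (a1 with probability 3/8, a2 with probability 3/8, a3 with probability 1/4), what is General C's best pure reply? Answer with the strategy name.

Y

If General C plays X, General R's expected payoff is (3/8)·1 + (3/8)·(-5) + (1/4)·0 = -3/2.
If General C plays Y, General R's expected payoff is (3/8)·3 + (3/8)·(-5) + (1/4)·(-6) = -9/4.
If General C plays Z, General R's expected payoff is (3/8)·3 + (3/8)·(-5) + (1/4)·(-3) = -3/2.
General C minimizes General R's payoff; the smallest is -9/4, so the best response is Y.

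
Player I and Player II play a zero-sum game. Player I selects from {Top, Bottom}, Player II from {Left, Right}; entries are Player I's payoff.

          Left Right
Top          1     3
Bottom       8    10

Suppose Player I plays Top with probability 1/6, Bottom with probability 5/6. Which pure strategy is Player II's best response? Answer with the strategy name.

If Player II plays Left, Player I's expected payoff is (1/6)·1 + (5/6)·8 = 41/6.
If Player II plays Right, Player I's expected payoff is (1/6)·3 + (5/6)·10 = 53/6.
Player II minimizes Player I's payoff; the smallest is 41/6, so the best response is Left.

Left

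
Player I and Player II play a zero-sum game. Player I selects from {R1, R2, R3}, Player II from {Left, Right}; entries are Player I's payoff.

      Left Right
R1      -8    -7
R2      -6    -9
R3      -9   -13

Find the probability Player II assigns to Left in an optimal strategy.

Row minima: R1 → -8, R2 → -9, R3 → -13; maximin = -8.
Column maxima: Left → -6, Right → -7; minimax = -7.
-8 ≠ -7, so there is no saddle point; optimal play is mixed.
R3 is strictly dominated by R1, so Player I never plays it.
On the remaining 2×2 (R1, R2 vs Left, Right):
Let Player I play R1 with probability p. Expected payoff against Left: (-8)p + (-6)(1−p) = −2p − 6; against Right: (-7)p + (-9)(1−p) = 2p − 9.
Setting these equal: −2p − 6 = 2p − 9 ⇒ −4p = -3 ⇒ p = 3/4, and the value is (-2)·(3/4) − 6 = -15/2.
For Player II: with q = P(Left), equating R1's and R2's payoffs gives −q − 7 = 3q − 9 ⇒ q = 1/2.

1/2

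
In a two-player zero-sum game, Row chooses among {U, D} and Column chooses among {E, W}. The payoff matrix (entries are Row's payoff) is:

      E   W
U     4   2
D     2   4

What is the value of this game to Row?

Row minima: U → 2, D → 2; maximin = 2.
Column maxima: E → 4, W → 4; minimax = 4.
2 ≠ 4, so there is no saddle point; optimal play is mixed.
Let Row play U with probability p. Expected payoff against E: 4p + 2(1−p) = 2p + 2; against W: 2p + 4(1−p) = −2p + 4.
Setting these equal: 2p + 2 = −2p + 4 ⇒ 4p = 2 ⇒ p = 1/2, and the value is (2)·(1/2) + 2 = 3.
For Column: with q = P(E), equating U's and D's payoffs gives 2q + 2 = −2q + 4 ⇒ q = 1/2.

3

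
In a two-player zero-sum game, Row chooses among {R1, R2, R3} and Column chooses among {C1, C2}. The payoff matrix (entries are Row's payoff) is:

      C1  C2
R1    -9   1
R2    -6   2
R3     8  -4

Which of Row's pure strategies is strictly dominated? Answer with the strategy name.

R1

R2 gives a strictly higher payoff than R1 against every column: -6 > -9, 2 > 1.
So R1 is strictly dominated and Row never plays it.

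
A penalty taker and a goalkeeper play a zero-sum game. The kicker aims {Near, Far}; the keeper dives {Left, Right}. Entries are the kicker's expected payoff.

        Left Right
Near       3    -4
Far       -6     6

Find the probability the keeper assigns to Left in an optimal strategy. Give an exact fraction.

Row minima: Near → -4, Far → -6; maximin = -4.
Column maxima: Left → 3, Right → 6; minimax = 3.
-4 ≠ 3, so there is no saddle point; optimal play is mixed.
Let the kicker play Near with probability p. Expected payoff against Left: 3p + (-6)(1−p) = 9p − 6; against Right: (-4)p + 6(1−p) = −10p + 6.
Setting these equal: 9p − 6 = −10p + 6 ⇒ 19p = 12 ⇒ p = 12/19, and the value is (9)·(12/19) − 6 = -6/19.
For the keeper: with q = P(Left), equating Near's and Far's payoffs gives 7q − 4 = −12q + 6 ⇒ q = 10/19.

10/19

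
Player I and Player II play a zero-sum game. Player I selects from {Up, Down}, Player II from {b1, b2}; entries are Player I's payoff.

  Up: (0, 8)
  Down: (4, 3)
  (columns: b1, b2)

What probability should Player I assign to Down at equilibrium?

Row minima: Up → 0, Down → 3; maximin = 3.
Column maxima: b1 → 4, b2 → 8; minimax = 4.
3 ≠ 4, so there is no saddle point; optimal play is mixed.
Let Player I play Up with probability p. Expected payoff against b1: 0p + 4(1−p) = −4p + 4; against b2: 8p + 3(1−p) = 5p + 3.
Setting these equal: −4p + 4 = 5p + 3 ⇒ −9p = -1 ⇒ p = 1/9, and the value is (-4)·(1/9) + 4 = 32/9.
For Player II: with q = P(b1), equating Up's and Down's payoffs gives −8q + 8 = q + 3 ⇒ q = 5/9.

8/9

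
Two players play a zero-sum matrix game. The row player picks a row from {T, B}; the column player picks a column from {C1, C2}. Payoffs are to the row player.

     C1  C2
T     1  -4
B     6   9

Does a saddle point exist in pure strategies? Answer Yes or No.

Yes

Row minima: T → -4, B → 6; maximin = 6.
Column maxima: C1 → 6, C2 → 9; minimax = 6.
maximin = minimax = 6, so a saddle point exists.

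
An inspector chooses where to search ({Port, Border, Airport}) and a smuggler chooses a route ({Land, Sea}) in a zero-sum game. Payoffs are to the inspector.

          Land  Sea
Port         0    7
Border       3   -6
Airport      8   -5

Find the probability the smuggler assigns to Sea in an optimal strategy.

Row minima: Port → 0, Border → -6, Airport → -5; maximin = 0.
Column maxima: Land → 8, Sea → 7; minimax = 7.
0 ≠ 7, so there is no saddle point; optimal play is mixed.
Border is strictly dominated by Airport, so the inspector never plays it.
On the remaining 2×2 (Port, Airport vs Land, Sea):
Let the inspector play Port with probability p. Expected payoff against Land: 0p + 8(1−p) = −8p + 8; against Sea: 7p + (-5)(1−p) = 12p − 5.
Setting these equal: −8p + 8 = 12p − 5 ⇒ −20p = -13 ⇒ p = 13/20, and the value is (-8)·(13/20) + 8 = 14/5.
For the smuggler: with q = P(Land), equating Port's and Airport's payoffs gives −7q + 7 = 13q − 5 ⇒ q = 3/5.

2/5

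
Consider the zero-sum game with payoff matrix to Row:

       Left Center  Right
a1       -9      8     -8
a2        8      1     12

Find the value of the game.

Row minima: a1 → -9, a2 → 1; maximin = 1.
Column maxima: Left → 8, Center → 8, Right → 12; minimax = 8.
1 ≠ 8, so there is no saddle point; optimal play is mixed.
Right is strictly dominated by Left (it gives Row strictly more in every row), so Column never plays it.
On the remaining 2×2 (a1, a2 vs Left, Center):
Let Row play a1 with probability p. Expected payoff against Left: (-9)p + 8(1−p) = −17p + 8; against Center: 8p + 1(1−p) = 7p + 1.
Setting these equal: −17p + 8 = 7p + 1 ⇒ −24p = -7 ⇒ p = 7/24, and the value is (-17)·(7/24) + 8 = 73/24.
For Column: with q = P(Left), equating a1's and a2's payoffs gives −17q + 8 = 7q + 1 ⇒ q = 7/24.

73/24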